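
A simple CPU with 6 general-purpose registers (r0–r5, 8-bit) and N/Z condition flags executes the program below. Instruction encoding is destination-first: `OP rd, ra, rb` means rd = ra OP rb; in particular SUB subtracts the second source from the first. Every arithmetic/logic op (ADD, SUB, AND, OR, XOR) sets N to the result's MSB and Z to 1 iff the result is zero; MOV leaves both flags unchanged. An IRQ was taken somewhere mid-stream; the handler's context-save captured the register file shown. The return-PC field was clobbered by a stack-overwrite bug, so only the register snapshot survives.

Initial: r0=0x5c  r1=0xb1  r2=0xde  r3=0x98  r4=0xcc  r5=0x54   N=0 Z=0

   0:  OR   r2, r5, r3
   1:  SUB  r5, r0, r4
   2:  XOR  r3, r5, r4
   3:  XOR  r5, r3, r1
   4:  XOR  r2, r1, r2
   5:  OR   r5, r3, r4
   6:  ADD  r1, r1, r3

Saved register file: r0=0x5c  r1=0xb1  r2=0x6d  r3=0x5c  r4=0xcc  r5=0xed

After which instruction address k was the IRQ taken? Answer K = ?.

K = 4

after  0: r0=0x5c r1=0xb1 r2=0xdc r3=0x98 r4=0xcc r5=0x54  N=1 Z=0
after  1: r0=0x5c r1=0xb1 r2=0xdc r3=0x98 r4=0xcc r5=0x90  N=1 Z=0
after  2: r0=0x5c r1=0xb1 r2=0xdc r3=0x5c r4=0xcc r5=0x90  N=0 Z=0
after  3: r0=0x5c r1=0xb1 r2=0xdc r3=0x5c r4=0xcc r5=0xed  N=1 Z=0
after  4: r0=0x5c r1=0xb1 r2=0x6d r3=0x5c r4=0xcc r5=0xed  N=0 Z=0
-- IRQ taken; context saved, return-PC = 5 --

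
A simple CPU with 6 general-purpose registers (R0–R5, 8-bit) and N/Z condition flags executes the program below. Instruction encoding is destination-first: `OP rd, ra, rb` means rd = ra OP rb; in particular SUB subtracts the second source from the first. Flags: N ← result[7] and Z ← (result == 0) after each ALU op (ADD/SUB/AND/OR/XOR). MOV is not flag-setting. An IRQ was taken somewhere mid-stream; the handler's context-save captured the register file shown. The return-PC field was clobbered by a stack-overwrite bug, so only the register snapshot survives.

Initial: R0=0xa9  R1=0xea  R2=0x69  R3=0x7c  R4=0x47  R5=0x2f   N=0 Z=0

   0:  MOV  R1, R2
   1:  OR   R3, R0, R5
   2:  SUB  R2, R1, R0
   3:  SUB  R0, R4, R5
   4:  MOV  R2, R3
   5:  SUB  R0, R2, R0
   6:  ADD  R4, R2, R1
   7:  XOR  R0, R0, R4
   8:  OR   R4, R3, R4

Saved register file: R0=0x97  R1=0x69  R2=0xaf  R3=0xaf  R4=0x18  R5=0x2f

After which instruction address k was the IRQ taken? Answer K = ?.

after  0: R0=0xa9 R1=0x69 R2=0x69 R3=0x7c R4=0x47 R5=0x2f  N=0 Z=0
after  1: R0=0xa9 R1=0x69 R2=0x69 R3=0xaf R4=0x47 R5=0x2f  N=1 Z=0
after  2: R0=0xa9 R1=0x69 R2=0xc0 R3=0xaf R4=0x47 R5=0x2f  N=1 Z=0
after  3: R0=0x18 R1=0x69 R2=0xc0 R3=0xaf R4=0x47 R5=0x2f  N=0 Z=0
after  4: R0=0x18 R1=0x69 R2=0xaf R3=0xaf R4=0x47 R5=0x2f  N=0 Z=0
after  5: R0=0x97 R1=0x69 R2=0xaf R3=0xaf R4=0x47 R5=0x2f  N=1 Z=0
after  6: R0=0x97 R1=0x69 R2=0xaf R3=0xaf R4=0x18 R5=0x2f  N=0 Z=0
-- IRQ taken; context saved, return-PC = 7 --

K = 6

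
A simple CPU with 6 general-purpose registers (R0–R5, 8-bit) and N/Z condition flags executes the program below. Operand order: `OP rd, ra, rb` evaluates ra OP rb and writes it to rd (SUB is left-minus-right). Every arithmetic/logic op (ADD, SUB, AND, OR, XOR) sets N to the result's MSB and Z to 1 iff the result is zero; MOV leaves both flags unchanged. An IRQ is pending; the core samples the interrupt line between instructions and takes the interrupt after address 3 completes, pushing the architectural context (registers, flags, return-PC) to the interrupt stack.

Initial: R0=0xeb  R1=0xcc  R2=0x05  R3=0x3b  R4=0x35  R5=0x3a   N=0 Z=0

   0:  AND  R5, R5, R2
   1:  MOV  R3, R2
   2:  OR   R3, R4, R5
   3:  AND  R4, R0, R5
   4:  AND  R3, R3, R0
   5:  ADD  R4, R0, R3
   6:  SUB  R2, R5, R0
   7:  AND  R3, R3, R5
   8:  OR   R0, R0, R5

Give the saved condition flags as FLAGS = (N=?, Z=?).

FLAGS = (N=0, Z=1)

after  0: R0=0xeb R1=0xcc R2=0x05 R3=0x3b R4=0x35 R5=0x00  N=0 Z=1
after  1: R0=0xeb R1=0xcc R2=0x05 R3=0x05 R4=0x35 R5=0x00  N=0 Z=1
after  2: R0=0xeb R1=0xcc R2=0x05 R3=0x35 R4=0x35 R5=0x00  N=0 Z=0
after  3: R0=0xeb R1=0xcc R2=0x05 R3=0x35 R4=0x00 R5=0x00  N=0 Z=1
-- IRQ taken; context saved, return-PC = 4 --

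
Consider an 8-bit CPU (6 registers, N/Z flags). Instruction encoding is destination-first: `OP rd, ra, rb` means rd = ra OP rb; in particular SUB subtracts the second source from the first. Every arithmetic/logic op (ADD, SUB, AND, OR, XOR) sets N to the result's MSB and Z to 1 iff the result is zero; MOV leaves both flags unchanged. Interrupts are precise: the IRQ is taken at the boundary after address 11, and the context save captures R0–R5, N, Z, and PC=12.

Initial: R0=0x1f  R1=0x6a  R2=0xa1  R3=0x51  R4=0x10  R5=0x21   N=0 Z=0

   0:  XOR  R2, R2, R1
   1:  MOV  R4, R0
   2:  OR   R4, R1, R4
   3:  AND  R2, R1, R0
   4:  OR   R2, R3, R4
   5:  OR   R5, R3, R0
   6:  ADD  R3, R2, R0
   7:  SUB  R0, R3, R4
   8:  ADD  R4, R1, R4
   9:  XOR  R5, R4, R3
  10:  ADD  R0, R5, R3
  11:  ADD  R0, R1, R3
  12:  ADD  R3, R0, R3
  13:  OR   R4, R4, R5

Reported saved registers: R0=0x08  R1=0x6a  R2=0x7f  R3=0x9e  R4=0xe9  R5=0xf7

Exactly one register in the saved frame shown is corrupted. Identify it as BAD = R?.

BAD = R5

after  0: R0=0x1f R1=0x6a R2=0xcb R3=0x51 R4=0x10 R5=0x21  N=1 Z=0
after  1: R0=0x1f R1=0x6a R2=0xcb R3=0x51 R4=0x1f R5=0x21  N=1 Z=0
after  2: R0=0x1f R1=0x6a R2=0xcb R3=0x51 R4=0x7f R5=0x21  N=0 Z=0
after  3: R0=0x1f R1=0x6a R2=0x0a R3=0x51 R4=0x7f R5=0x21  N=0 Z=0
after  4: R0=0x1f R1=0x6a R2=0x7f R3=0x51 R4=0x7f R5=0x21  N=0 Z=0
after  5: R0=0x1f R1=0x6a R2=0x7f R3=0x51 R4=0x7f R5=0x5f  N=0 Z=0
after  6: R0=0x1f R1=0x6a R2=0x7f R3=0x9e R4=0x7f R5=0x5f  N=1 Z=0
after  7: R0=0x1f R1=0x6a R2=0x7f R3=0x9e R4=0x7f R5=0x5f  N=0 Z=0
after  8: R0=0x1f R1=0x6a R2=0x7f R3=0x9e R4=0xe9 R5=0x5f  N=1 Z=0
after  9: R0=0x1f R1=0x6a R2=0x7f R3=0x9e R4=0xe9 R5=0x77  N=0 Z=0
after 10: R0=0x15 R1=0x6a R2=0x7f R3=0x9e R4=0xe9 R5=0x77  N=0 Z=0
after 11: R0=0x08 R1=0x6a R2=0x7f R3=0x9e R4=0xe9 R5=0x77  N=0 Z=0
-- IRQ taken; context saved, return-PC = 12 --
mismatch: R5: reported 0xf7 vs actual 0x77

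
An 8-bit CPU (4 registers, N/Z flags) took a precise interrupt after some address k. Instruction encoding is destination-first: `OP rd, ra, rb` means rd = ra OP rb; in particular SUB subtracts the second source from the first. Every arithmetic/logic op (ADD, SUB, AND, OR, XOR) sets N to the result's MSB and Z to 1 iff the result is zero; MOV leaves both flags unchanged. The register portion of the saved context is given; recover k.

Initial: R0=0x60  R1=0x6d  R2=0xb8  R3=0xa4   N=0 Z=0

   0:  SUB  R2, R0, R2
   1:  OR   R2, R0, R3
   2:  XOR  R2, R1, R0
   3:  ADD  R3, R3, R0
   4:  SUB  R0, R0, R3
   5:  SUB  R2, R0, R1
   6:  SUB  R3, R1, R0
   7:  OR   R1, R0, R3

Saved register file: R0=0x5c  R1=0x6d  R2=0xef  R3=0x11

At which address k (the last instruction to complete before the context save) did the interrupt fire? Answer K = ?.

after  0: R0=0x60 R1=0x6d R2=0xa8 R3=0xa4  N=1 Z=0
after  1: R0=0x60 R1=0x6d R2=0xe4 R3=0xa4  N=1 Z=0
after  2: R0=0x60 R1=0x6d R2=0x0d R3=0xa4  N=0 Z=0
after  3: R0=0x60 R1=0x6d R2=0x0d R3=0x04  N=0 Z=0
after  4: R0=0x5c R1=0x6d R2=0x0d R3=0x04  N=0 Z=0
after  5: R0=0x5c R1=0x6d R2=0xef R3=0x04  N=1 Z=0
after  6: R0=0x5c R1=0x6d R2=0xef R3=0x11  N=0 Z=0
-- IRQ taken; context saved, return-PC = 7 --

K = 6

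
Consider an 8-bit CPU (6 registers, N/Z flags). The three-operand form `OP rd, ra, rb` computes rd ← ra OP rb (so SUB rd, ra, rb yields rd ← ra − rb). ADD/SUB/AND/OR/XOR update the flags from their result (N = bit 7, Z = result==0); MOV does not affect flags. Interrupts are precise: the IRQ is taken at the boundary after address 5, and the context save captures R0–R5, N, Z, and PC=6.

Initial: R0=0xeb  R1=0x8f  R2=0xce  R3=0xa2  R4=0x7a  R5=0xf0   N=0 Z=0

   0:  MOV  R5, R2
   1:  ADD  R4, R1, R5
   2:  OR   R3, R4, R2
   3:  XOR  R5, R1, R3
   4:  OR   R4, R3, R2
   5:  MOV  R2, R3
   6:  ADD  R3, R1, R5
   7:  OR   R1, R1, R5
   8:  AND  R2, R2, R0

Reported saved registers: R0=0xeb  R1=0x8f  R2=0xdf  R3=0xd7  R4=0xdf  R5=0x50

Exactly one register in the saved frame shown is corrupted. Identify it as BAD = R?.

after  0: R0=0xeb R1=0x8f R2=0xce R3=0xa2 R4=0x7a R5=0xce  N=0 Z=0
after  1: R0=0xeb R1=0x8f R2=0xce R3=0xa2 R4=0x5d R5=0xce  N=0 Z=0
after  2: R0=0xeb R1=0x8f R2=0xce R3=0xdf R4=0x5d R5=0xce  N=1 Z=0
after  3: R0=0xeb R1=0x8f R2=0xce R3=0xdf R4=0x5d R5=0x50  N=0 Z=0
after  4: R0=0xeb R1=0x8f R2=0xce R3=0xdf R4=0xdf R5=0x50  N=1 Z=0
after  5: R0=0xeb R1=0x8f R2=0xdf R3=0xdf R4=0xdf R5=0x50  N=1 Z=0
-- IRQ taken; context saved, return-PC = 6 --
mismatch: R3: reported 0xd7 vs actual 0xdf

BAD = R3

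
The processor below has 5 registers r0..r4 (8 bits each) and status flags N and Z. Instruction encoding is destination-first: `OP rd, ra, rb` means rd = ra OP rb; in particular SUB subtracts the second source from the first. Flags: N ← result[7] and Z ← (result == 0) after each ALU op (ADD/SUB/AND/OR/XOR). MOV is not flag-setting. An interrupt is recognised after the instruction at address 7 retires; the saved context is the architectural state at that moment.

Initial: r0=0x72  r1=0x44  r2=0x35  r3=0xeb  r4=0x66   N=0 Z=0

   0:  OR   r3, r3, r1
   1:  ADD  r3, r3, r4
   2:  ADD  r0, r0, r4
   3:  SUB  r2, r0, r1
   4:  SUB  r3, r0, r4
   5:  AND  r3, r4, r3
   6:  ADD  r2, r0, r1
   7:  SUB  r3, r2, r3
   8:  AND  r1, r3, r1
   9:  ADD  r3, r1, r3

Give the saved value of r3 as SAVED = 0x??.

SAVED = 0xba

after  0: r0=0x72 r1=0x44 r2=0x35 r3=0xef r4=0x66  N=1 Z=0
after  1: r0=0x72 r1=0x44 r2=0x35 r3=0x55 r4=0x66  N=0 Z=0
after  2: r0=0xd8 r1=0x44 r2=0x35 r3=0x55 r4=0x66  N=1 Z=0
after  3: r0=0xd8 r1=0x44 r2=0x94 r3=0x55 r4=0x66  N=1 Z=0
after  4: r0=0xd8 r1=0x44 r2=0x94 r3=0x72 r4=0x66  N=0 Z=0
after  5: r0=0xd8 r1=0x44 r2=0x94 r3=0x62 r4=0x66  N=0 Z=0
after  6: r0=0xd8 r1=0x44 r2=0x1c r3=0x62 r4=0x66  N=0 Z=0
after  7: r0=0xd8 r1=0x44 r2=0x1c r3=0xba r4=0x66  N=1 Z=0
-- IRQ taken; context saved, return-PC = 8 --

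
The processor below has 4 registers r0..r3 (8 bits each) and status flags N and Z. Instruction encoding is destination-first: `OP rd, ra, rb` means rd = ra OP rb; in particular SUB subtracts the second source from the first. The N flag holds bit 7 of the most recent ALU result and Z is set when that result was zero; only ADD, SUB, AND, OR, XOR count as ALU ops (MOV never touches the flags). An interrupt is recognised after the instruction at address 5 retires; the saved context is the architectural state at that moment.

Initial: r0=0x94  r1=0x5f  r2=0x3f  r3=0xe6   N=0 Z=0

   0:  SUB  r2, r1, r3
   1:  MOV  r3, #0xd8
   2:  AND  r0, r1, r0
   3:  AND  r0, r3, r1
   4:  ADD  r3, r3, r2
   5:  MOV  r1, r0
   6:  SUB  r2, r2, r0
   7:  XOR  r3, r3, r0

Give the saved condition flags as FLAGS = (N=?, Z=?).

after  0: r0=0x94 r1=0x5f r2=0x79 r3=0xe6  N=0 Z=0
after  1: r0=0x94 r1=0x5f r2=0x79 r3=0xd8  N=0 Z=0
after  2: r0=0x14 r1=0x5f r2=0x79 r3=0xd8  N=0 Z=0
after  3: r0=0x58 r1=0x5f r2=0x79 r3=0xd8  N=0 Z=0
after  4: r0=0x58 r1=0x5f r2=0x79 r3=0x51  N=0 Z=0
after  5: r0=0x58 r1=0x58 r2=0x79 r3=0x51  N=0 Z=0
-- IRQ taken; context saved, return-PC = 6 --

FLAGS = (N=0, Z=0)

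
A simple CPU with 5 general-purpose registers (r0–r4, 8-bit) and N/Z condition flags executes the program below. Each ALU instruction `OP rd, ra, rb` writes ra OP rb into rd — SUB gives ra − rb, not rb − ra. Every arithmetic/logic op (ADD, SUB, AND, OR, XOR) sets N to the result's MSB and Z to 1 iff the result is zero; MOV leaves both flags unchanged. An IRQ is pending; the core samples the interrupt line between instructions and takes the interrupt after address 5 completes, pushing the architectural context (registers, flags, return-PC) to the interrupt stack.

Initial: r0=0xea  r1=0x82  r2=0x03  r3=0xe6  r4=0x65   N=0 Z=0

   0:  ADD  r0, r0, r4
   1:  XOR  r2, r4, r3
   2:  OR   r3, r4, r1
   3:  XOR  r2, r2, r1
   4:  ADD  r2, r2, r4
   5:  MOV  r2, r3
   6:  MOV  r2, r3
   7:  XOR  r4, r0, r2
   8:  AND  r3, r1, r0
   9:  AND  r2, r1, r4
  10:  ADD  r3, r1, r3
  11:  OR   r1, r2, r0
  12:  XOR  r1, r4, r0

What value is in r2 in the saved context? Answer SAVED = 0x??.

after  0: r0=0x4f r1=0x82 r2=0x03 r3=0xe6 r4=0x65  N=0 Z=0
after  1: r0=0x4f r1=0x82 r2=0x83 r3=0xe6 r4=0x65  N=1 Z=0
after  2: r0=0x4f r1=0x82 r2=0x83 r3=0xe7 r4=0x65  N=1 Z=0
after  3: r0=0x4f r1=0x82 r2=0x01 r3=0xe7 r4=0x65  N=0 Z=0
after  4: r0=0x4f r1=0x82 r2=0x66 r3=0xe7 r4=0x65  N=0 Z=0
after  5: r0=0x4f r1=0x82 r2=0xe7 r3=0xe7 r4=0x65  N=0 Z=0
-- IRQ taken; context saved, return-PC = 6 --

SAVED = 0xe7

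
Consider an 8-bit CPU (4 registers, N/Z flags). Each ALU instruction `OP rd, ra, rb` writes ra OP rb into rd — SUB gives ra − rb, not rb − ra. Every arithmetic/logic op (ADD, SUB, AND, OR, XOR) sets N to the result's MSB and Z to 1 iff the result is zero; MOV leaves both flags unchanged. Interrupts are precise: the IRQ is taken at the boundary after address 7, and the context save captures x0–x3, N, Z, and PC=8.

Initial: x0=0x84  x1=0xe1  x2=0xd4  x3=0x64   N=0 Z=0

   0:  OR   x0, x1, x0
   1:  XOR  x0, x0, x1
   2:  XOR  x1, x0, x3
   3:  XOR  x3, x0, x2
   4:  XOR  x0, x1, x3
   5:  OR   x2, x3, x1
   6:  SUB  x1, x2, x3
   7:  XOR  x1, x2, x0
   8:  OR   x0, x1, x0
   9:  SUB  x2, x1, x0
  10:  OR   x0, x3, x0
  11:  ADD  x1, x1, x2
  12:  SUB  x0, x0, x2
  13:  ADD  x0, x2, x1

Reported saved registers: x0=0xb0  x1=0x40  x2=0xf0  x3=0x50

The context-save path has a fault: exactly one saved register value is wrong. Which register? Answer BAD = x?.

after  0: x0=0xe5 x1=0xe1 x2=0xd4 x3=0x64  N=1 Z=0
after  1: x0=0x04 x1=0xe1 x2=0xd4 x3=0x64  N=0 Z=0
after  2: x0=0x04 x1=0x60 x2=0xd4 x3=0x64  N=0 Z=0
after  3: x0=0x04 x1=0x60 x2=0xd4 x3=0xd0  N=1 Z=0
after  4: x0=0xb0 x1=0x60 x2=0xd4 x3=0xd0  N=1 Z=0
after  5: x0=0xb0 x1=0x60 x2=0xf0 x3=0xd0  N=1 Z=0
after  6: x0=0xb0 x1=0x20 x2=0xf0 x3=0xd0  N=0 Z=0
after  7: x0=0xb0 x1=0x40 x2=0xf0 x3=0xd0  N=0 Z=0
-- IRQ taken; context saved, return-PC = 8 --
mismatch: x3: reported 0x50 vs actual 0xd0

BAD = x3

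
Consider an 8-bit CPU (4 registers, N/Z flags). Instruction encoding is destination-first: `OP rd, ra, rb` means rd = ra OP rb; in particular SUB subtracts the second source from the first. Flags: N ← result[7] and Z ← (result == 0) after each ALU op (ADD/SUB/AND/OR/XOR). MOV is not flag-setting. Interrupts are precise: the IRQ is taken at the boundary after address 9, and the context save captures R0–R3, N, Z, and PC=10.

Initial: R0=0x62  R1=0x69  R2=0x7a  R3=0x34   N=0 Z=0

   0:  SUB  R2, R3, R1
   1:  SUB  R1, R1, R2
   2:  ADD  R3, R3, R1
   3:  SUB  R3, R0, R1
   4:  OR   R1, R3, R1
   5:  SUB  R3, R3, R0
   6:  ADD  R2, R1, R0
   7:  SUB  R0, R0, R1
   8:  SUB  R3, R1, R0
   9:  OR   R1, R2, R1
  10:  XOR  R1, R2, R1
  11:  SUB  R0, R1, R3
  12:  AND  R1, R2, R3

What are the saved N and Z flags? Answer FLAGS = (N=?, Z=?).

after  0: R0=0x62 R1=0x69 R2=0xcb R3=0x34  N=1 Z=0
after  1: R0=0x62 R1=0x9e R2=0xcb R3=0x34  N=1 Z=0
after  2: R0=0x62 R1=0x9e R2=0xcb R3=0xd2  N=1 Z=0
after  3: R0=0x62 R1=0x9e R2=0xcb R3=0xc4  N=1 Z=0
after  4: R0=0x62 R1=0xde R2=0xcb R3=0xc4  N=1 Z=0
after  5: R0=0x62 R1=0xde R2=0xcb R3=0x62  N=0 Z=0
after  6: R0=0x62 R1=0xde R2=0x40 R3=0x62  N=0 Z=0
after  7: R0=0x84 R1=0xde R2=0x40 R3=0x62  N=1 Z=0
after  8: R0=0x84 R1=0xde R2=0x40 R3=0x5a  N=0 Z=0
after  9: R0=0x84 R1=0xde R2=0x40 R3=0x5a  N=1 Z=0
-- IRQ taken; context saved, return-PC = 10 --

FLAGS = (N=1, Z=0)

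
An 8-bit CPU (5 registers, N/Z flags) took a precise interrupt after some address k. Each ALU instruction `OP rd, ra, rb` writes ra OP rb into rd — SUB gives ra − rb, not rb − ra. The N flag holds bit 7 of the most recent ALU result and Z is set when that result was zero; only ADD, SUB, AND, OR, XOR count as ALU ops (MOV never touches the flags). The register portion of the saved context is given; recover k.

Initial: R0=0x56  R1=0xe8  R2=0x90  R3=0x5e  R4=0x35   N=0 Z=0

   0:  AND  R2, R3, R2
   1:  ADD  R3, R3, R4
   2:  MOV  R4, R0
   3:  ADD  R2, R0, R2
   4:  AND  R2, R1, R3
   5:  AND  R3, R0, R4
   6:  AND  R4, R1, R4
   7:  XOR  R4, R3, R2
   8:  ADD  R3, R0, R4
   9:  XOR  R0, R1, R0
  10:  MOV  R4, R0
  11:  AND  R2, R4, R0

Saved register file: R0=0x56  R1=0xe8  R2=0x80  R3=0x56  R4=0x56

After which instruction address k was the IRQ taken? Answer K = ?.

after  0: R0=0x56 R1=0xe8 R2=0x10 R3=0x5e R4=0x35  N=0 Z=0
after  1: R0=0x56 R1=0xe8 R2=0x10 R3=0x93 R4=0x35  N=1 Z=0
after  2: R0=0x56 R1=0xe8 R2=0x10 R3=0x93 R4=0x56  N=1 Z=0
after  3: R0=0x56 R1=0xe8 R2=0x66 R3=0x93 R4=0x56  N=0 Z=0
after  4: R0=0x56 R1=0xe8 R2=0x80 R3=0x93 R4=0x56  N=1 Z=0
after  5: R0=0x56 R1=0xe8 R2=0x80 R3=0x56 R4=0x56  N=0 Z=0
-- IRQ taken; context saved, return-PC = 6 --

K = 5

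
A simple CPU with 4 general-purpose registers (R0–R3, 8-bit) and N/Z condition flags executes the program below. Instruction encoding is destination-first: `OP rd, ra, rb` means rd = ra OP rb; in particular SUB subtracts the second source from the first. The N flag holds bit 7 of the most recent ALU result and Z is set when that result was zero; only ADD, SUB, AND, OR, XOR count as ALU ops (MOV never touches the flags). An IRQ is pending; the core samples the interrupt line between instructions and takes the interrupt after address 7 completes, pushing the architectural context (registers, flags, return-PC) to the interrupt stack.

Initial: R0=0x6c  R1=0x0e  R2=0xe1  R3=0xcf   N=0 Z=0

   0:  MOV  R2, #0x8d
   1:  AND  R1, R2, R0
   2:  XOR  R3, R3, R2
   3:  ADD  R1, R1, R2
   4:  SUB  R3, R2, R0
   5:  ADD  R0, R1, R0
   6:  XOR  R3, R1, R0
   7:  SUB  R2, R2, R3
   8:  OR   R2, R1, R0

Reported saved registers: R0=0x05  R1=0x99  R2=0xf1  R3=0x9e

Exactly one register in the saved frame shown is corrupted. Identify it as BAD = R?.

BAD = R3

after  0: R0=0x6c R1=0x0e R2=0x8d R3=0xcf  N=0 Z=0
after  1: R0=0x6c R1=0x0c R2=0x8d R3=0xcf  N=0 Z=0
after  2: R0=0x6c R1=0x0c R2=0x8d R3=0x42  N=0 Z=0
after  3: R0=0x6c R1=0x99 R2=0x8d R3=0x42  N=1 Z=0
after  4: R0=0x6c R1=0x99 R2=0x8d R3=0x21  N=0 Z=0
after  5: R0=0x05 R1=0x99 R2=0x8d R3=0x21  N=0 Z=0
after  6: R0=0x05 R1=0x99 R2=0x8d R3=0x9c  N=1 Z=0
after  7: R0=0x05 R1=0x99 R2=0xf1 R3=0x9c  N=1 Z=0
-- IRQ taken; context saved, return-PC = 8 --
mismatch: R3: reported 0x9e vs actual 0x9c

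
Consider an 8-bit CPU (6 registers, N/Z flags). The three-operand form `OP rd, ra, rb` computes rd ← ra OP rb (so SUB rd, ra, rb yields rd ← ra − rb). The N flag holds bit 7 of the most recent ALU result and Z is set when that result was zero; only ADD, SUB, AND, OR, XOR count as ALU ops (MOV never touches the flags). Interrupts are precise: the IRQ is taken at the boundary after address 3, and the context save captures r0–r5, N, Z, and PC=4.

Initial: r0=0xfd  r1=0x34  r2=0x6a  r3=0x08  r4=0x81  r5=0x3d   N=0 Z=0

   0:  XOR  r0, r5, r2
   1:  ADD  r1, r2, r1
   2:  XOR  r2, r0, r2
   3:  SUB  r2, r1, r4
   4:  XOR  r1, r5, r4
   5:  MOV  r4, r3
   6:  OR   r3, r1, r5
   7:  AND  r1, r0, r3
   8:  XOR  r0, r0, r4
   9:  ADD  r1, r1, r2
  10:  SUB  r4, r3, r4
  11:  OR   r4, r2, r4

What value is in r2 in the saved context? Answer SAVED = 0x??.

after  0: r0=0x57 r1=0x34 r2=0x6a r3=0x08 r4=0x81 r5=0x3d  N=0 Z=0
after  1: r0=0x57 r1=0x9e r2=0x6a r3=0x08 r4=0x81 r5=0x3d  N=1 Z=0
after  2: r0=0x57 r1=0x9e r2=0x3d r3=0x08 r4=0x81 r5=0x3d  N=0 Z=0
after  3: r0=0x57 r1=0x9e r2=0x1d r3=0x08 r4=0x81 r5=0x3d  N=0 Z=0
-- IRQ taken; context saved, return-PC = 4 --

SAVED = 0x1d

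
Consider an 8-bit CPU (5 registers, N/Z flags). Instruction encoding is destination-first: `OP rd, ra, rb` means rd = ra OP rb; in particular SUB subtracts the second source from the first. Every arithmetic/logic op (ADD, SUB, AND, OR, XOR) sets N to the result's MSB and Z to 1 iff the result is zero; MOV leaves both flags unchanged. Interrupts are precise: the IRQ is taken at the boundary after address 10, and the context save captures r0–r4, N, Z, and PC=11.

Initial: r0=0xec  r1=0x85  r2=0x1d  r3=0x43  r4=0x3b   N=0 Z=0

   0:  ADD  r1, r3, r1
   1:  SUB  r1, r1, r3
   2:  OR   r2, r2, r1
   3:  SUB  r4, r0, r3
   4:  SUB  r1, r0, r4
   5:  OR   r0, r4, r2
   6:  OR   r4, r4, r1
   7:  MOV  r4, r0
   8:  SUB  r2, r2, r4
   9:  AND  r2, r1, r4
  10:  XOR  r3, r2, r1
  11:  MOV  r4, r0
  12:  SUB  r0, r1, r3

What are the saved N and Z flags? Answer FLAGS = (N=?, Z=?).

after  0: r0=0xec r1=0xc8 r2=0x1d r3=0x43 r4=0x3b  N=1 Z=0
after  1: r0=0xec r1=0x85 r2=0x1d r3=0x43 r4=0x3b  N=1 Z=0
after  2: r0=0xec r1=0x85 r2=0x9d r3=0x43 r4=0x3b  N=1 Z=0
after  3: r0=0xec r1=0x85 r2=0x9d r3=0x43 r4=0xa9  N=1 Z=0
after  4: r0=0xec r1=0x43 r2=0x9d r3=0x43 r4=0xa9  N=0 Z=0
after  5: r0=0xbd r1=0x43 r2=0x9d r3=0x43 r4=0xa9  N=1 Z=0
after  6: r0=0xbd r1=0x43 r2=0x9d r3=0x43 r4=0xeb  N=1 Z=0
after  7: r0=0xbd r1=0x43 r2=0x9d r3=0x43 r4=0xbd  N=1 Z=0
after  8: r0=0xbd r1=0x43 r2=0xe0 r3=0x43 r4=0xbd  N=1 Z=0
after  9: r0=0xbd r1=0x43 r2=0x01 r3=0x43 r4=0xbd  N=0 Z=0
after 10: r0=0xbd r1=0x43 r2=0x01 r3=0x42 r4=0xbd  N=0 Z=0
-- IRQ taken; context saved, return-PC = 11 --

FLAGS = (N=0, Z=0)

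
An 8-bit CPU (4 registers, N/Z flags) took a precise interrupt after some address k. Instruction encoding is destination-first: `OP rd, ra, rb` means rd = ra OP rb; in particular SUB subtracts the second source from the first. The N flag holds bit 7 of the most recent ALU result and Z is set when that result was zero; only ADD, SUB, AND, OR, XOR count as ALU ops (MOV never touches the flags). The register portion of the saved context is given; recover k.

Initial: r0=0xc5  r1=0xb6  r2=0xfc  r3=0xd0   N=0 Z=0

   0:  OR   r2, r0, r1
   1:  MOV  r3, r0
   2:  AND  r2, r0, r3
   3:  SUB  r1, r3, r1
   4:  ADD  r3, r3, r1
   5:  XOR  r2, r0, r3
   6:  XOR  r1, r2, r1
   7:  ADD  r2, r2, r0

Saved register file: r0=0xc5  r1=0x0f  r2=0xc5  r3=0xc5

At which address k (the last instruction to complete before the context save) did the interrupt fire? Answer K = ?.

after  0: r0=0xc5 r1=0xb6 r2=0xf7 r3=0xd0  N=1 Z=0
after  1: r0=0xc5 r1=0xb6 r2=0xf7 r3=0xc5  N=1 Z=0
after  2: r0=0xc5 r1=0xb6 r2=0xc5 r3=0xc5  N=1 Z=0
after  3: r0=0xc5 r1=0x0f r2=0xc5 r3=0xc5  N=0 Z=0
-- IRQ taken; context saved, return-PC = 4 --

K = 3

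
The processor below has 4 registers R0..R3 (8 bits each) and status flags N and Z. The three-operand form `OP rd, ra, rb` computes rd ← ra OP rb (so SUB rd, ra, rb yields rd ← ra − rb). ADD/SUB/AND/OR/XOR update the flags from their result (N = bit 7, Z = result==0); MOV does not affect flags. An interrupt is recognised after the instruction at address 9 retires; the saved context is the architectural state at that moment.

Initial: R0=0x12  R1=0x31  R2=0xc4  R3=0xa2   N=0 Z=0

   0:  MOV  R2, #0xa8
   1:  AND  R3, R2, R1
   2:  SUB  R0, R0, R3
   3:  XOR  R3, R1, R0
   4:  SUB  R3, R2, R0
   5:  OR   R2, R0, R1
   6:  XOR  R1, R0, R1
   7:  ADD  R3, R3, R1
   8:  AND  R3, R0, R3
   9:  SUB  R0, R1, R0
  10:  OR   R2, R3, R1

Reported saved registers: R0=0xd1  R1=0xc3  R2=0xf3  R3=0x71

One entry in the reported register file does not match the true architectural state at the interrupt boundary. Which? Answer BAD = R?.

after  0: R0=0x12 R1=0x31 R2=0xa8 R3=0xa2  N=0 Z=0
after  1: R0=0x12 R1=0x31 R2=0xa8 R3=0x20  N=0 Z=0
after  2: R0=0xf2 R1=0x31 R2=0xa8 R3=0x20  N=1 Z=0
after  3: R0=0xf2 R1=0x31 R2=0xa8 R3=0xc3  N=1 Z=0
after  4: R0=0xf2 R1=0x31 R2=0xa8 R3=0xb6  N=1 Z=0
after  5: R0=0xf2 R1=0x31 R2=0xf3 R3=0xb6  N=1 Z=0
after  6: R0=0xf2 R1=0xc3 R2=0xf3 R3=0xb6  N=1 Z=0
after  7: R0=0xf2 R1=0xc3 R2=0xf3 R3=0x79  N=0 Z=0
after  8: R0=0xf2 R1=0xc3 R2=0xf3 R3=0x70  N=0 Z=0
after  9: R0=0xd1 R1=0xc3 R2=0xf3 R3=0x70  N=1 Z=0
-- IRQ taken; context saved, return-PC = 10 --
mismatch: R3: reported 0x71 vs actual 0x70

BAD = R3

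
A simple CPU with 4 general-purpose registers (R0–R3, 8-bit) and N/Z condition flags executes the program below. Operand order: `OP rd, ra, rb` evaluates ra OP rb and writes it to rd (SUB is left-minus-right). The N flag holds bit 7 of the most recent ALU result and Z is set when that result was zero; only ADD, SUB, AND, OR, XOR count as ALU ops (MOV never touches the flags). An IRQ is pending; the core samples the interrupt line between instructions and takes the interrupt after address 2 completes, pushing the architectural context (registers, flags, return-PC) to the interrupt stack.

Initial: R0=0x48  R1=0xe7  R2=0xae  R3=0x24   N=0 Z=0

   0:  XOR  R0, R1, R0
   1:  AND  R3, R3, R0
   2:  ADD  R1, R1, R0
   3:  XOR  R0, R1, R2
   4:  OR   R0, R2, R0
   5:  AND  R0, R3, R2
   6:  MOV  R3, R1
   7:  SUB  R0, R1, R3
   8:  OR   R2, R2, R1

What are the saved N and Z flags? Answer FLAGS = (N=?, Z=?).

after  0: R0=0xaf R1=0xe7 R2=0xae R3=0x24  N=1 Z=0
after  1: R0=0xaf R1=0xe7 R2=0xae R3=0x24  N=0 Z=0
after  2: R0=0xaf R1=0x96 R2=0xae R3=0x24  N=1 Z=0
-- IRQ taken; context saved, return-PC = 3 --

FLAGS = (N=1, Z=0)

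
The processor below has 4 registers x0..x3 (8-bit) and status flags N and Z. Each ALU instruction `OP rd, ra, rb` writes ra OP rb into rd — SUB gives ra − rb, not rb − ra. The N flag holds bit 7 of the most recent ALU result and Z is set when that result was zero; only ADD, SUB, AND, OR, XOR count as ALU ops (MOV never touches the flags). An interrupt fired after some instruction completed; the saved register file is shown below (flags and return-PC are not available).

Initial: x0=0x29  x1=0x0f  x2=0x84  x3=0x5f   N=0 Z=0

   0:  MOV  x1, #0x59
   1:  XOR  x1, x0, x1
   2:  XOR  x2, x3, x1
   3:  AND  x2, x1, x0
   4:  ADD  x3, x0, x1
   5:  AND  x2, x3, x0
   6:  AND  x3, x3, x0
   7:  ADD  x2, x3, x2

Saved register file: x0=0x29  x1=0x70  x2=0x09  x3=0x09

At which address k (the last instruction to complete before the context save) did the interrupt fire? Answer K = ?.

after  0: x0=0x29 x1=0x59 x2=0x84 x3=0x5f  N=0 Z=0
after  1: x0=0x29 x1=0x70 x2=0x84 x3=0x5f  N=0 Z=0
after  2: x0=0x29 x1=0x70 x2=0x2f x3=0x5f  N=0 Z=0
after  3: x0=0x29 x1=0x70 x2=0x20 x3=0x5f  N=0 Z=0
after  4: x0=0x29 x1=0x70 x2=0x20 x3=0x99  N=1 Z=0
after  5: x0=0x29 x1=0x70 x2=0x09 x3=0x99  N=0 Z=0
after  6: x0=0x29 x1=0x70 x2=0x09 x3=0x09  N=0 Z=0
-- IRQ taken; context saved, return-PC = 7 --

K = 6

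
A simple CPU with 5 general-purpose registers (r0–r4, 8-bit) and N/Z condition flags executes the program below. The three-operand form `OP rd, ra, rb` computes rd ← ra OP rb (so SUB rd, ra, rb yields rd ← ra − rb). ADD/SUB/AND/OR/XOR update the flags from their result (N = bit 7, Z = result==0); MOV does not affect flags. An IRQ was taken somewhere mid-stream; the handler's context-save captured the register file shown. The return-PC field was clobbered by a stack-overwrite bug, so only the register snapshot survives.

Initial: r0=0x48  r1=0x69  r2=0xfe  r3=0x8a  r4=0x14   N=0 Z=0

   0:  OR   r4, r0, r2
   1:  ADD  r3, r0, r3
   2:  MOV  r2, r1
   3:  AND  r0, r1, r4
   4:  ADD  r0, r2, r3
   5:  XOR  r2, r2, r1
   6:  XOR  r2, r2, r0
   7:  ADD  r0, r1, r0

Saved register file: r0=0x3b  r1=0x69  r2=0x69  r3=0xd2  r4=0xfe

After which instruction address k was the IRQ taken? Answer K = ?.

after  0: r0=0x48 r1=0x69 r2=0xfe r3=0x8a r4=0xfe  N=1 Z=0
after  1: r0=0x48 r1=0x69 r2=0xfe r3=0xd2 r4=0xfe  N=1 Z=0
after  2: r0=0x48 r1=0x69 r2=0x69 r3=0xd2 r4=0xfe  N=1 Z=0
after  3: r0=0x68 r1=0x69 r2=0x69 r3=0xd2 r4=0xfe  N=0 Z=0
after  4: r0=0x3b r1=0x69 r2=0x69 r3=0xd2 r4=0xfe  N=0 Z=0
-- IRQ taken; context saved, return-PC = 5 --

K = 4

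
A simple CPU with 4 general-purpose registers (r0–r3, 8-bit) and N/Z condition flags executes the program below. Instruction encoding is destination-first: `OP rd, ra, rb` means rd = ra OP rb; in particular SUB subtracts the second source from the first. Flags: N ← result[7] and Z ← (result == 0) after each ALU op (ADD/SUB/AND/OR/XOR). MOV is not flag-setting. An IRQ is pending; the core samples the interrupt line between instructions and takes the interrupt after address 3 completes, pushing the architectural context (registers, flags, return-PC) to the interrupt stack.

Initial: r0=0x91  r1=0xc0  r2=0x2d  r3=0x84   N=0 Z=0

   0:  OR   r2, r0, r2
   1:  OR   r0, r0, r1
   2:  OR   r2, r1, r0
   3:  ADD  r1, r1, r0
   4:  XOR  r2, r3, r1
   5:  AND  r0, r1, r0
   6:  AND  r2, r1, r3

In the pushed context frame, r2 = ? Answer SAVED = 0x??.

SAVED = 0xd1

after  0: r0=0x91 r1=0xc0 r2=0xbd r3=0x84  N=1 Z=0
after  1: r0=0xd1 r1=0xc0 r2=0xbd r3=0x84  N=1 Z=0
after  2: r0=0xd1 r1=0xc0 r2=0xd1 r3=0x84  N=1 Z=0
after  3: r0=0xd1 r1=0x91 r2=0xd1 r3=0x84  N=1 Z=0
-- IRQ taken; context saved, return-PC = 4 --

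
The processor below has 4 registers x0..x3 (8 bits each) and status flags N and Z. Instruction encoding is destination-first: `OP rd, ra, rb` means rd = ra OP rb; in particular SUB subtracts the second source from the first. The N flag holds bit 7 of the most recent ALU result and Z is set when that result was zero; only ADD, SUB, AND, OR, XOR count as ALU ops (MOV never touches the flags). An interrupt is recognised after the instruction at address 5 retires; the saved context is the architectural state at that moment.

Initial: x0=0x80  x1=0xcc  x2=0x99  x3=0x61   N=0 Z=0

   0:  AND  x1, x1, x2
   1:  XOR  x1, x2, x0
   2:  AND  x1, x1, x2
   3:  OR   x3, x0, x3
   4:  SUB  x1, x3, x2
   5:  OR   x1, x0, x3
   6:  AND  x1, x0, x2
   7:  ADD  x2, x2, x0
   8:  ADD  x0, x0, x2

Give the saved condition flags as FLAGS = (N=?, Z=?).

after  0: x0=0x80 x1=0x88 x2=0x99 x3=0x61  N=1 Z=0
after  1: x0=0x80 x1=0x19 x2=0x99 x3=0x61  N=0 Z=0
after  2: x0=0x80 x1=0x19 x2=0x99 x3=0x61  N=0 Z=0
after  3: x0=0x80 x1=0x19 x2=0x99 x3=0xe1  N=1 Z=0
after  4: x0=0x80 x1=0x48 x2=0x99 x3=0xe1  N=0 Z=0
after  5: x0=0x80 x1=0xe1 x2=0x99 x3=0xe1  N=1 Z=0
-- IRQ taken; context saved, return-PC = 6 --

FLAGS = (N=1, Z=0)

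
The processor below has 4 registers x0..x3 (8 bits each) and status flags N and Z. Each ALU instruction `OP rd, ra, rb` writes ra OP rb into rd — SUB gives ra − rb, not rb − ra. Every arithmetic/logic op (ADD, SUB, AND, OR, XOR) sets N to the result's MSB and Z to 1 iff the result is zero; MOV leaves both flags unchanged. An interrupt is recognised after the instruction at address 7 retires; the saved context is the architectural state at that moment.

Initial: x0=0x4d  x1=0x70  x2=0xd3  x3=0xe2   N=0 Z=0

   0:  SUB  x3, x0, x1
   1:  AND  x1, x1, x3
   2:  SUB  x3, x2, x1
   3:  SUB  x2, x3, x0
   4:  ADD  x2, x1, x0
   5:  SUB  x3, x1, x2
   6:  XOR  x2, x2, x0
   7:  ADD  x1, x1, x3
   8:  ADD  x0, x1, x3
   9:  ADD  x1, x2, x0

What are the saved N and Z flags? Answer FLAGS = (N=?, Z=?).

FLAGS = (N=0, Z=0)

after  0: x0=0x4d x1=0x70 x2=0xd3 x3=0xdd  N=1 Z=0
after  1: x0=0x4d x1=0x50 x2=0xd3 x3=0xdd  N=0 Z=0
after  2: x0=0x4d x1=0x50 x2=0xd3 x3=0x83  N=1 Z=0
after  3: x0=0x4d x1=0x50 x2=0x36 x3=0x83  N=0 Z=0
after  4: x0=0x4d x1=0x50 x2=0x9d x3=0x83  N=1 Z=0
after  5: x0=0x4d x1=0x50 x2=0x9d x3=0xb3  N=1 Z=0
after  6: x0=0x4d x1=0x50 x2=0xd0 x3=0xb3  N=1 Z=0
after  7: x0=0x4d x1=0x03 x2=0xd0 x3=0xb3  N=0 Z=0
-- IRQ taken; context saved, return-PC = 8 --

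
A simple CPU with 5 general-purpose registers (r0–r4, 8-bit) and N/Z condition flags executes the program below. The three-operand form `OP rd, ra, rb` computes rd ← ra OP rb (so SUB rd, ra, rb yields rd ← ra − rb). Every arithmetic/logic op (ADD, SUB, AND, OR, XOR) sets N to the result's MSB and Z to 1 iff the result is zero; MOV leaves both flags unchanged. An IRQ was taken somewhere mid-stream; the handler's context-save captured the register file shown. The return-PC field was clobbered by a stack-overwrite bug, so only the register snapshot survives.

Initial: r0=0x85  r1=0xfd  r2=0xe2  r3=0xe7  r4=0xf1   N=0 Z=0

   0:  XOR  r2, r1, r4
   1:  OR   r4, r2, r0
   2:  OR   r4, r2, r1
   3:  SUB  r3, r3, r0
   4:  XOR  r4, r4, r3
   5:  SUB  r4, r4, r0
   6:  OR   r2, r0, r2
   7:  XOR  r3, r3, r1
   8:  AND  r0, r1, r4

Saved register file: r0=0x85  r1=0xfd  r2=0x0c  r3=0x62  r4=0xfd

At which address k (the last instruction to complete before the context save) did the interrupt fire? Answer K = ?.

K = 3

after  0: r0=0x85 r1=0xfd r2=0x0c r3=0xe7 r4=0xf1  N=0 Z=0
after  1: r0=0x85 r1=0xfd r2=0x0c r3=0xe7 r4=0x8d  N=1 Z=0
after  2: r0=0x85 r1=0xfd r2=0x0c r3=0xe7 r4=0xfd  N=1 Z=0
after  3: r0=0x85 r1=0xfd r2=0x0c r3=0x62 r4=0xfd  N=0 Z=0
-- IRQ taken; context saved, return-PC = 4 --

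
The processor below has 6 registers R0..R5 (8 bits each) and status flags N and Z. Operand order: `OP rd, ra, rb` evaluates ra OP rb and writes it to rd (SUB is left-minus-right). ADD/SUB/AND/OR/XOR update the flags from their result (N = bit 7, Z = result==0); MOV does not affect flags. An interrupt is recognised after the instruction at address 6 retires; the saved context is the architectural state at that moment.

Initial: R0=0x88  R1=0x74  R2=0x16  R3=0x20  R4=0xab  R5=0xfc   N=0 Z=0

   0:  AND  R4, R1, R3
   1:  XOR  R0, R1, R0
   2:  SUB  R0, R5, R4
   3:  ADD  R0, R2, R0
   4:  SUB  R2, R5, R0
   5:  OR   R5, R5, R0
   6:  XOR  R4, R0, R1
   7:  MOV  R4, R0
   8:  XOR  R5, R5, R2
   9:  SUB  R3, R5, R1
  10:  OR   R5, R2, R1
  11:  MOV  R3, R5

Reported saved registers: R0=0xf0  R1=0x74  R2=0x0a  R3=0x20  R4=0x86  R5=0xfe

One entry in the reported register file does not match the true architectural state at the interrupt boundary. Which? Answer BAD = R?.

after  0: R0=0x88 R1=0x74 R2=0x16 R3=0x20 R4=0x20 R5=0xfc  N=0 Z=0
after  1: R0=0xfc R1=0x74 R2=0x16 R3=0x20 R4=0x20 R5=0xfc  N=1 Z=0
after  2: R0=0xdc R1=0x74 R2=0x16 R3=0x20 R4=0x20 R5=0xfc  N=1 Z=0
after  3: R0=0xf2 R1=0x74 R2=0x16 R3=0x20 R4=0x20 R5=0xfc  N=1 Z=0
after  4: R0=0xf2 R1=0x74 R2=0x0a R3=0x20 R4=0x20 R5=0xfc  N=0 Z=0
after  5: R0=0xf2 R1=0x74 R2=0x0a R3=0x20 R4=0x20 R5=0xfe  N=1 Z=0
after  6: R0=0xf2 R1=0x74 R2=0x0a R3=0x20 R4=0x86 R5=0xfe  N=1 Z=0
-- IRQ taken; context saved, return-PC = 7 --
mismatch: R0: reported 0xf0 vs actual 0xf2

BAD = R0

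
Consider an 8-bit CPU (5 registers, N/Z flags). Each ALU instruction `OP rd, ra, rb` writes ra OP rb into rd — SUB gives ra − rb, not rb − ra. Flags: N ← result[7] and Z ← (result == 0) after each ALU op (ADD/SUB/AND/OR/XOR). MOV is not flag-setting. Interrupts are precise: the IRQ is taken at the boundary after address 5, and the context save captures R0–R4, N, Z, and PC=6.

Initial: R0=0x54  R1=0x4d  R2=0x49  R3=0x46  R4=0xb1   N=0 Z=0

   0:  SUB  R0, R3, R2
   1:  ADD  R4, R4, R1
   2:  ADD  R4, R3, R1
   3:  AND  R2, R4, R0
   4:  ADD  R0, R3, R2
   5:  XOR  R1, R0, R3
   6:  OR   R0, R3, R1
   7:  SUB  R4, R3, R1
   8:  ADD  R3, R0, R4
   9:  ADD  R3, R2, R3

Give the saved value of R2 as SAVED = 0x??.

SAVED = 0x91

after  0: R0=0xfd R1=0x4d R2=0x49 R3=0x46 R4=0xb1  N=1 Z=0
after  1: R0=0xfd R1=0x4d R2=0x49 R3=0x46 R4=0xfe  N=1 Z=0
after  2: R0=0xfd R1=0x4d R2=0x49 R3=0x46 R4=0x93  N=1 Z=0
after  3: R0=0xfd R1=0x4d R2=0x91 R3=0x46 R4=0x93  N=1 Z=0
after  4: R0=0xd7 R1=0x4d R2=0x91 R3=0x46 R4=0x93  N=1 Z=0
after  5: R0=0xd7 R1=0x91 R2=0x91 R3=0x46 R4=0x93  N=1 Z=0
-- IRQ taken; context saved, return-PC = 6 --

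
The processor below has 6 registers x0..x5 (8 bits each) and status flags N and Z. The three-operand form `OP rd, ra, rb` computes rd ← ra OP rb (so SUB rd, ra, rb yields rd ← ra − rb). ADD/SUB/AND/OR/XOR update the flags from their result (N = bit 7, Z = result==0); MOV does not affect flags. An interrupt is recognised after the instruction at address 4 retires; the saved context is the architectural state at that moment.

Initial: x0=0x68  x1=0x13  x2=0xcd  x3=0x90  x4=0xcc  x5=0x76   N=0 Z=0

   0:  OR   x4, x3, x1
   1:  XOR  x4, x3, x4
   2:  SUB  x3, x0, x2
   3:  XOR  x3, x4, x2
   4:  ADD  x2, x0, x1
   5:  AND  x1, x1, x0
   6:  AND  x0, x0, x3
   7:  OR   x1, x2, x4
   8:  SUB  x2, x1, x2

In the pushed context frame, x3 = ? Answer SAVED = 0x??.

after  0: x0=0x68 x1=0x13 x2=0xcd x3=0x90 x4=0x93 x5=0x76  N=1 Z=0
after  1: x0=0x68 x1=0x13 x2=0xcd x3=0x90 x4=0x03 x5=0x76  N=0 Z=0
after  2: x0=0x68 x1=0x13 x2=0xcd x3=0x9b x4=0x03 x5=0x76  N=1 Z=0
after  3: x0=0x68 x1=0x13 x2=0xcd x3=0xce x4=0x03 x5=0x76  N=1 Z=0
after  4: x0=0x68 x1=0x13 x2=0x7b x3=0xce x4=0x03 x5=0x76  N=0 Z=0
-- IRQ taken; context saved, return-PC = 5 --

SAVED = 0xce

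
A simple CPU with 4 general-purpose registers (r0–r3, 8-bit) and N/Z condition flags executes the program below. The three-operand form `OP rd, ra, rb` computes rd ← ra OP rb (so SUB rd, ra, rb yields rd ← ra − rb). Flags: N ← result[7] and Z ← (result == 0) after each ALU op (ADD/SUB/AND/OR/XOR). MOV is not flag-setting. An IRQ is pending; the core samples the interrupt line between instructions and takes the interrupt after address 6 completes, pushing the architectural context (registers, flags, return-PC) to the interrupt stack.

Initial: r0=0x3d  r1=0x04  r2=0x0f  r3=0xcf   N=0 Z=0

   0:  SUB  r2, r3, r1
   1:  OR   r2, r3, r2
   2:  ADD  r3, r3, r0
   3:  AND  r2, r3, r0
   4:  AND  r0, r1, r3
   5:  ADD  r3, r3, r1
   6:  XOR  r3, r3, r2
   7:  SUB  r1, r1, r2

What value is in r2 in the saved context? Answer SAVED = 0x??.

SAVED = 0x0c

after  0: r0=0x3d r1=0x04 r2=0xcb r3=0xcf  N=1 Z=0
after  1: r0=0x3d r1=0x04 r2=0xcf r3=0xcf  N=1 Z=0
after  2: r0=0x3d r1=0x04 r2=0xcf r3=0x0c  N=0 Z=0
after  3: r0=0x3d r1=0x04 r2=0x0c r3=0x0c  N=0 Z=0
after  4: r0=0x04 r1=0x04 r2=0x0c r3=0x0c  N=0 Z=0
after  5: r0=0x04 r1=0x04 r2=0x0c r3=0x10  N=0 Z=0
after  6: r0=0x04 r1=0x04 r2=0x0c r3=0x1c  N=0 Z=0
-- IRQ taken; context saved, return-PC = 7 --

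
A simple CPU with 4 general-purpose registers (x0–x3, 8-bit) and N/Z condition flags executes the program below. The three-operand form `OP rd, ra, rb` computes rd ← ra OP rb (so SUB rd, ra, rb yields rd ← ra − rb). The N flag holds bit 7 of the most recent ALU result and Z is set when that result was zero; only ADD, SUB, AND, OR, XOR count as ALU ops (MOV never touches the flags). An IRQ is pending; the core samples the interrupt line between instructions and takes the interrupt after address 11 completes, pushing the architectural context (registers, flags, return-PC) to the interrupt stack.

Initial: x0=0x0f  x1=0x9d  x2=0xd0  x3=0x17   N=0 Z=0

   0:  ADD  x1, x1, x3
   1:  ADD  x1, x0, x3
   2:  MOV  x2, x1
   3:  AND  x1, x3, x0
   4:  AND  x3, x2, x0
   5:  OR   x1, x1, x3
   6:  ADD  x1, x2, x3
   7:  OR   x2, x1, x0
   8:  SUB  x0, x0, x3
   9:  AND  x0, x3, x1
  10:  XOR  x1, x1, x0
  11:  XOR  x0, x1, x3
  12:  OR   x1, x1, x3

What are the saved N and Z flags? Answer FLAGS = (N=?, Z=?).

FLAGS = (N=0, Z=0)

after  0: x0=0x0f x1=0xb4 x2=0xd0 x3=0x17  N=1 Z=0
after  1: x0=0x0f x1=0x26 x2=0xd0 x3=0x17  N=0 Z=0
after  2: x0=0x0f x1=0x26 x2=0x26 x3=0x17  N=0 Z=0
after  3: x0=0x0f x1=0x07 x2=0x26 x3=0x17  N=0 Z=0
after  4: x0=0x0f x1=0x07 x2=0x26 x3=0x06  N=0 Z=0
after  5: x0=0x0f x1=0x07 x2=0x26 x3=0x06  N=0 Z=0
after  6: x0=0x0f x1=0x2c x2=0x26 x3=0x06  N=0 Z=0
after  7: x0=0x0f x1=0x2c x2=0x2f x3=0x06  N=0 Z=0
after  8: x0=0x09 x1=0x2c x2=0x2f x3=0x06  N=0 Z=0
after  9: x0=0x04 x1=0x2c x2=0x2f x3=0x06  N=0 Z=0
after 10: x0=0x04 x1=0x28 x2=0x2f x3=0x06  N=0 Z=0
after 11: x0=0x2e x1=0x28 x2=0x2f x3=0x06  N=0 Z=0
-- IRQ taken; context saved, return-PC = 12 --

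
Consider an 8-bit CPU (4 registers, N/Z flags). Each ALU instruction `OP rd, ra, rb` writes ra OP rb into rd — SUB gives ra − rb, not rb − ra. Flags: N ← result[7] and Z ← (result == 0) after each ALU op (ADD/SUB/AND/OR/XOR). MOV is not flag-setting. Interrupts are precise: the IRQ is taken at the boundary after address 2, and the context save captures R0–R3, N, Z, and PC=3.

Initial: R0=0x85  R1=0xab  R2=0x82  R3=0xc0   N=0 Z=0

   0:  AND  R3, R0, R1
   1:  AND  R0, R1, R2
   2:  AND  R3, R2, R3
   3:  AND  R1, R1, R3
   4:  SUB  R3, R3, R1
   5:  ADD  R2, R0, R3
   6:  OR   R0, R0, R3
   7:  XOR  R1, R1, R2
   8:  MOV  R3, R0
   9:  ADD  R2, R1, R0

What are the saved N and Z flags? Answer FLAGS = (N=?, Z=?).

after  0: R0=0x85 R1=0xab R2=0x82 R3=0x81  N=1 Z=0
after  1: R0=0x82 R1=0xab R2=0x82 R3=0x81  N=1 Z=0
after  2: R0=0x82 R1=0xab R2=0x82 R3=0x80  N=1 Z=0
-- IRQ taken; context saved, return-PC = 3 --

FLAGS = (N=1, Z=0)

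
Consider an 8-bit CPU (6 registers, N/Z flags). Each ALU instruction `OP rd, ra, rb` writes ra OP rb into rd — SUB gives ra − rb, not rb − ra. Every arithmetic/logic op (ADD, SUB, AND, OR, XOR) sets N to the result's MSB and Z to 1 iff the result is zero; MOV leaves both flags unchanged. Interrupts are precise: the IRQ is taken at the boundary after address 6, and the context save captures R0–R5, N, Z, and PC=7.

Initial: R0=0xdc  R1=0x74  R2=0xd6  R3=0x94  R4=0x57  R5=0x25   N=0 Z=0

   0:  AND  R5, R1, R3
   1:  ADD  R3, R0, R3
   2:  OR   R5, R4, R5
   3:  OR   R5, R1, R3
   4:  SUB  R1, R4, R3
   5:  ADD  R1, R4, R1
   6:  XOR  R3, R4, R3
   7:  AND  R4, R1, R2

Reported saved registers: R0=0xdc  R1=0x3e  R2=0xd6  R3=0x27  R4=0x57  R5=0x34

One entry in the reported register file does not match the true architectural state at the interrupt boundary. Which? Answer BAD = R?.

BAD = R5

after  0: R0=0xdc R1=0x74 R2=0xd6 R3=0x94 R4=0x57 R5=0x14  N=0 Z=0
after  1: R0=0xdc R1=0x74 R2=0xd6 R3=0x70 R4=0x57 R5=0x14  N=0 Z=0
after  2: R0=0xdc R1=0x74 R2=0xd6 R3=0x70 R4=0x57 R5=0x57  N=0 Z=0
after  3: R0=0xdc R1=0x74 R2=0xd6 R3=0x70 R4=0x57 R5=0x74  N=0 Z=0
after  4: R0=0xdc R1=0xe7 R2=0xd6 R3=0x70 R4=0x57 R5=0x74  N=1 Z=0
after  5: R0=0xdc R1=0x3e R2=0xd6 R3=0x70 R4=0x57 R5=0x74  N=0 Z=0
after  6: R0=0xdc R1=0x3e R2=0xd6 R3=0x27 R4=0x57 R5=0x74  N=0 Z=0
-- IRQ taken; context saved, return-PC = 7 --
mismatch: R5: reported 0x34 vs actual 0x74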